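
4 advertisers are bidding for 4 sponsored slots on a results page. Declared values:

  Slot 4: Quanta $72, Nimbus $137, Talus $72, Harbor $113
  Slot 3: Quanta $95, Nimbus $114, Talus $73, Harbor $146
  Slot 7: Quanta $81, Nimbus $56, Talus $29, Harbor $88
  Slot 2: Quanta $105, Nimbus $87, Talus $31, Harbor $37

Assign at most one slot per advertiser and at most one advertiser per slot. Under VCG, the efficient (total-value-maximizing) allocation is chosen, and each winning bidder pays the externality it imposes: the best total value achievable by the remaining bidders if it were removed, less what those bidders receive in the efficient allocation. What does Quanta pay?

Efficient allocation: Quanta→Slot 2 ($105), Nimbus→Slot 4 ($137), Talus→Slot 7 ($29), Harbor→Slot 3 ($146); total welfare W = $417.
Quanta receives Slot 2 at value $105, so the others get W − 105 = $312.
Without Quanta: best allocation of the remaining 3 bidders over all 4 slots is Nimbus→Slot 4 ($137), Talus→Slot 2 ($31), Harbor→Slot 3 ($146), total $314.
VCG payment = (others' best without Quanta) − (others' welfare with Quanta) = 314 − 312 = $2.

Quanta pays $2.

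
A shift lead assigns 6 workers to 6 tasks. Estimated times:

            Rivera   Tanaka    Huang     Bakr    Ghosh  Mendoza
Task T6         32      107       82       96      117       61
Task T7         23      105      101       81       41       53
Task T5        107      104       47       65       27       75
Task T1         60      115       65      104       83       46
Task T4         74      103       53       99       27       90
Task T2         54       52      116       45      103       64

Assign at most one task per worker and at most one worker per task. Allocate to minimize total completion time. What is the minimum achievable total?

This is the linear assignment problem.
Optimal: Rivera→Task T6 (32 min), Tanaka→Task T2 (52 min), Huang→Task T5 (47 min), Bakr→Task T7 (81 min), Ghosh→Task T4 (27 min), Mendoza→Task T1 (46 min) — total 32+52+47+81+27+46 = 285 min.
Min-entry greedy (repeatedly take the single cheapest remaining cell) gives 301 min, worse by 16.
Next-best assignment: Rivera→Task T6, Tanaka→Task T2, Huang→Task T4, Bakr→Task T5, Ghosh→Task T7, Mendoza→Task T1 = 289 min.

Min total: 285 min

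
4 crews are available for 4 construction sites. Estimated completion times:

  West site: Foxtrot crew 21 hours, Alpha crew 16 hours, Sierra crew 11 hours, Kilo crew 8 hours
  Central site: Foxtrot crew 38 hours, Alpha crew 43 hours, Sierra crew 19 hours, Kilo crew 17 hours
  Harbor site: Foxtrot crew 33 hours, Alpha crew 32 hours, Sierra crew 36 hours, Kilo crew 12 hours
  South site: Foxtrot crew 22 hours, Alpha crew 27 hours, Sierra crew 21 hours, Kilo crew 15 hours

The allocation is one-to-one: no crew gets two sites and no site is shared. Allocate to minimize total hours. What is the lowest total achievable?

Optimal: Foxtrot crew→South site (22 hours), Alpha crew→West site (16 hours), Sierra crew→Central site (19 hours), Kilo crew→Harbor site (12 hours) — total 22+16+19+12 = 69 hours.
Row-greedy (each crew in turn takes its cheapest remaining site) gives 79 hours, worse by 10.
No other one-to-one assignment undercuts 69 hours.

Minimum total: 69 hours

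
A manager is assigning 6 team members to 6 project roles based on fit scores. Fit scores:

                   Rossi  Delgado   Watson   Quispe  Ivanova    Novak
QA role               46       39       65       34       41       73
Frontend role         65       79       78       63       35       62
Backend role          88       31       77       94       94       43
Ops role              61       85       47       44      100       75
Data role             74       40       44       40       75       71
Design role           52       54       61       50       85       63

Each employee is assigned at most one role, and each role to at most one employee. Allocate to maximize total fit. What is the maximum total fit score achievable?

Optimal: Rossi→Data role (74 pts), Delgado→Ops role (85 pts), Watson→Frontend role (78 pts), Quispe→Backend role (94 pts), Ivanova→Design role (85 pts), Novak→QA role (73 pts) — total 74+85+78+94+85+73 = 489 pts.
Max-entry greedy (repeatedly take the single best remaining cell) gives 481 pts, worse by 8.

Maximum total: 489 pts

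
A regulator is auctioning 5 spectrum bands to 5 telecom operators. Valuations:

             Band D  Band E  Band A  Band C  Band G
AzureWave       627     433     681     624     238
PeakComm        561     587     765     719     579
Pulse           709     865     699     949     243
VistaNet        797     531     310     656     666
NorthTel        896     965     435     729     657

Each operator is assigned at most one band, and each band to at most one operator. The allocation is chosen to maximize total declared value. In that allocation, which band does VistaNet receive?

Treat this as an assignment problem: match each operator to one band.
Optimal: AzureWave→Band D ($627M), PeakComm→Band A ($765M), Pulse→Band C ($949M), VistaNet→Band G ($666M), NorthTel→Band E ($965M) — total 627+765+949+666+965 = $3972M.
Max-entry greedy (repeatedly take the single best remaining cell) gives $3714M, worse by 258.
Next-best assignment: AzureWave→Band A, PeakComm→Band G, Pulse→Band C, VistaNet→Band D, NorthTel→Band E = $3971M.
Swapping Pulse↔AzureWave (Pulse→Band D $709M, AzureWave→Band C $624M) loses 243.
VistaNet's own top band is Band D ($797M), but forcing VistaNet→Band D and reassigning the rest optimally gives only $3971M — worse by 1.

VistaNet receives Band G.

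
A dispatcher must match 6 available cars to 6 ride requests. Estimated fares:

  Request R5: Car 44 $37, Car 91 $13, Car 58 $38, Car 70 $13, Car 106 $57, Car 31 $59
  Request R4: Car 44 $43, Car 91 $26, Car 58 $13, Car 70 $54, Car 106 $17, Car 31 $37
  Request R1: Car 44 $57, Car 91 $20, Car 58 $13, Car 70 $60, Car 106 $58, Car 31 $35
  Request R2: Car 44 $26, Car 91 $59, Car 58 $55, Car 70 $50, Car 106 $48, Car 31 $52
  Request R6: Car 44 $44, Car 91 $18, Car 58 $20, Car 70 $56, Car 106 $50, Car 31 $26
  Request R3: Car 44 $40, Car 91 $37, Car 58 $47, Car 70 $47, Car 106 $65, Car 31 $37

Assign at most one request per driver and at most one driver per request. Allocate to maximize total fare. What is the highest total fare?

Optimal: Car 44→Request R1 ($57), Car 91→Request R2 ($59), Car 58→Request R3 ($47), Car 70→Request R4 ($54), Car 106→Request R6 ($50), Car 31→Request R5 ($59) — total 57+59+47+54+50+59 = $326.
Column-greedy (each request in turn goes to its best remaining driver) gives $321, worse by 5.
Next-best assignment: Car 44→Request R4, Car 91→Request R2, Car 58→Request R3, Car 70→Request R6, Car 106→Request R1, Car 31→Request R5 = $322.
Checked against all permutations: $326 is optimal.

Max total: $326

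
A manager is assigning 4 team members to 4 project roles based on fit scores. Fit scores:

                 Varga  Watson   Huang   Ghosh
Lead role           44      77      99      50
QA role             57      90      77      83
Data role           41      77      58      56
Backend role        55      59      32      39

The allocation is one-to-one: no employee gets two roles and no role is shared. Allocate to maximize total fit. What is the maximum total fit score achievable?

Max total: 314 pts

Optimal: Varga→Backend role (55 pts), Watson→Data role (77 pts), Huang→Lead role (99 pts), Ghosh→QA role (83 pts) — total 55+77+99+83 = 314 pts.
Row-greedy (each employee in turn takes its best remaining role) gives 231 pts, worse by 83.
Next-best assignment: Varga→Backend role, Watson→QA role, Huang→Lead role, Ghosh→Data role = 300 pts.
No other one-to-one assignment exceeds 314 pts.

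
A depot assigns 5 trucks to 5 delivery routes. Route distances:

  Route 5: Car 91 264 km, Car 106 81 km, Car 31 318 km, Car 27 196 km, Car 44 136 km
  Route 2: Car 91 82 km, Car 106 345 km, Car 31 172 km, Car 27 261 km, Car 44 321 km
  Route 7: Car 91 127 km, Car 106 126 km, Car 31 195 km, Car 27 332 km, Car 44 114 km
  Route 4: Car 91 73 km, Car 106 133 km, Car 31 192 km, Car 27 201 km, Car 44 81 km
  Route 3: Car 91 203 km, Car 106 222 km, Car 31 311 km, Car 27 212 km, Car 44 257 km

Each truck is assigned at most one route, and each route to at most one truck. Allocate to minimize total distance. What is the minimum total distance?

Optimal: Car 91→Route 2 (82 km), Car 106→Route 5 (81 km), Car 31→Route 7 (195 km), Car 27→Route 3 (212 km), Car 44→Route 4 (81 km) — total 82+81+195+212+81 = 651 km.
Row-greedy (each truck in turn takes its cheapest remaining route) gives 652 km, worse by 1.
Next-best assignment: Car 91→Route 4, Car 106→Route 5, Car 31→Route 2, Car 27→Route 3, Car 44→Route 7 = 652 km.

Min total: 651 km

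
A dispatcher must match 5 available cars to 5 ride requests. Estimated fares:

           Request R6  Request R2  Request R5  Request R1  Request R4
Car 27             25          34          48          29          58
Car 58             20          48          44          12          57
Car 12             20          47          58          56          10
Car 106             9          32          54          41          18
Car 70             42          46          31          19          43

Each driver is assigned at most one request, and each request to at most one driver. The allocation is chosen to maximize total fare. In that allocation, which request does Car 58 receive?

Optimal: Car 27→Request R4 ($58), Car 58→Request R2 ($48), Car 12→Request R1 ($56), Car 106→Request R5 ($54), Car 70→Request R6 ($42) — total 58+48+56+54+42 = $258.
Row-greedy (each driver in turn takes its best remaining request) gives $247, worse by 11.
Swapping Car 27↔Car 12 (Car 27→Request R1 $29, Car 12→Request R4 $10) loses 75.
Checked against all permutations: $258 is optimal.
Car 58's own top request is Request R4 ($57), but forcing Car 58→Request R4 and reassigning the rest optimally gives only $243 — worse by 15.

Car 58 receives Request R2.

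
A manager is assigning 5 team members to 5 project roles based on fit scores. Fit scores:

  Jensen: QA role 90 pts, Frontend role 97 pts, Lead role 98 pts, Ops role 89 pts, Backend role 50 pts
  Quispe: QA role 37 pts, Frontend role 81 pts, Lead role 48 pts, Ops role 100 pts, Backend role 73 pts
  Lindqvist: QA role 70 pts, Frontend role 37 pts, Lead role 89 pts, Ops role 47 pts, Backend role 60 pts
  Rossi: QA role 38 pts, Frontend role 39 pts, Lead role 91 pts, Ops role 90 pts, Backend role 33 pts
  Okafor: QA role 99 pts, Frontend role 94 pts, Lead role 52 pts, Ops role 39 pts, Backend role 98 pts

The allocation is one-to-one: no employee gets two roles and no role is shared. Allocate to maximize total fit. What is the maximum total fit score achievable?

Treat this as an assignment problem: match each employee to one role.
Optimal: Jensen→Frontend role (97 pts), Quispe→Ops role (100 pts), Lindqvist→QA role (70 pts), Rossi→Lead role (91 pts), Okafor→Backend role (98 pts) — total 97+100+70+91+98 = 456 pts.
Row-greedy (each employee in turn takes its best remaining role) gives 405 pts, worse by 51.
Swapping Quispe↔Rossi (Quispe→Lead role 48 pts, Rossi→Ops role 90 pts) loses 53.
Checked against all permutations: 456 pts is optimal.

Maximum total: 456 pts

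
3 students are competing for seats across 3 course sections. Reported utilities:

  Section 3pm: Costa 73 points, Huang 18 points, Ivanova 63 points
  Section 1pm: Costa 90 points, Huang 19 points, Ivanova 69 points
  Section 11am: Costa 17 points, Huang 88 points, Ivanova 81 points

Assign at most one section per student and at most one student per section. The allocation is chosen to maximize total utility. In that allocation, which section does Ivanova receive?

Ivanova receives Section 3pm.

Treat this as an assignment problem: match each student to one section.
Optimal: Costa→Section 1pm (90 points), Huang→Section 11am (88 points), Ivanova→Section 3pm (63 points) — total 90+88+63 = 241 points.
Column-greedy (each section in turn goes to its best remaining student) gives 230 points, worse by 11.
Swapping Costa↔Ivanova (Costa→Section 3pm 73 points, Ivanova→Section 1pm 69 points) loses 11.
Ivanova's own top section is Section 11am (81 points), but forcing Ivanova→Section 11am and reassigning the rest optimally gives only 189 points — worse by 52.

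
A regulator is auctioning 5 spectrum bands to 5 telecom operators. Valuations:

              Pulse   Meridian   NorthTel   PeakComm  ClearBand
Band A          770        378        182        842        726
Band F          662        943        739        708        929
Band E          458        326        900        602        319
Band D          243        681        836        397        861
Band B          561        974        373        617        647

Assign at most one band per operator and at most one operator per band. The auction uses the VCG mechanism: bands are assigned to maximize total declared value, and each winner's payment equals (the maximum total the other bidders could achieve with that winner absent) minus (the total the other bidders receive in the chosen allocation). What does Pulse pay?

Efficient allocation: Pulse→Band F ($662M), Meridian→Band B ($974M), NorthTel→Band E ($900M), PeakComm→Band A ($842M), ClearBand→Band D ($861M); total welfare W = $4239M.
Pulse receives Band F at value $662M, so the others get W − 662 = $3577M.
Without Pulse: best allocation of the remaining 4 bidders over all 5 bands is Meridian→Band B ($974M), NorthTel→Band E ($900M), PeakComm→Band A ($842M), ClearBand→Band F ($929M), total $3645M.
VCG payment = (others' best without Pulse) − (others' welfare with Pulse) = 3645 − 3577 = $68M.

Pulse pays $68M.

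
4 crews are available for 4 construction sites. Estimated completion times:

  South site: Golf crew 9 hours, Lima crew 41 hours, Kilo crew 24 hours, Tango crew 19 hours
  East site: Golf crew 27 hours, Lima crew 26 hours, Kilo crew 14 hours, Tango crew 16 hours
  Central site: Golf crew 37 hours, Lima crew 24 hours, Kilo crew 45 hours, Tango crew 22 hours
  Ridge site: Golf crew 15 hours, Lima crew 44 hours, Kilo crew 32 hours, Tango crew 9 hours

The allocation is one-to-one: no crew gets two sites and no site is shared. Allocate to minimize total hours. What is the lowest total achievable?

Treat this as an assignment problem: match each crew to one site.
Optimal: Golf crew→South site (9 hours), Lima crew→Central site (24 hours), Kilo crew→East site (14 hours), Tango crew→Ridge site (9 hours) — total 9+24+14+9 = 56 hours.
Column-greedy (each site in turn goes to its cheapest remaining crew) gives 89 hours, worse by 33.
Next-best assignment: Golf crew→Ridge site, Lima crew→Central site, Kilo crew→East site, Tango crew→South site = 72 hours.

Min total: 56 hours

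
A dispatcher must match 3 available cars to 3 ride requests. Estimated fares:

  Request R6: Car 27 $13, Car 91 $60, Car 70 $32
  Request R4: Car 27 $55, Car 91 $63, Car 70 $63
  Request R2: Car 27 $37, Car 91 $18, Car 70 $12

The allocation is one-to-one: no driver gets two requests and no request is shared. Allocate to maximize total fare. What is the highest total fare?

This is a one-to-one assignment (maximum-weight bipartite matching).
Optimal: Car 27→Request R2 ($37), Car 91→Request R6 ($60), Car 70→Request R4 ($63) — total 37+60+63 = $160.
Row-greedy (each driver in turn takes its best remaining request) gives $127, worse by 33.
Next-best assignment: Car 27→Request R2, Car 91→Request R4, Car 70→Request R6 = $132.
Swapping Car 70↔Car 91 (Car 70→Request R6 $32, Car 91→Request R4 $63) loses 28.

Max total: $160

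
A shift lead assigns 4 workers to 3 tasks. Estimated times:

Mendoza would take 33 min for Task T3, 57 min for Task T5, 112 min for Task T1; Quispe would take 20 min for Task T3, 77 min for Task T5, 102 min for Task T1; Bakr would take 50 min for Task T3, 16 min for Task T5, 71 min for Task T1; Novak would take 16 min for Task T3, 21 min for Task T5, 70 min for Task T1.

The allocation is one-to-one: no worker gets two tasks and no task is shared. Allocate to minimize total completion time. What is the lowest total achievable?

Minimum total: 106 min

This is a one-to-one assignment (minimum-cost bipartite matching).
Optimal: Quispe→Task T3 (20 min), Bakr→Task T5 (16 min), Novak→Task T1 (70 min) — total 20+16+70 = 106 min.
Min-entry greedy (repeatedly take the single cheapest remaining cell) gives 134 min, worse by 28.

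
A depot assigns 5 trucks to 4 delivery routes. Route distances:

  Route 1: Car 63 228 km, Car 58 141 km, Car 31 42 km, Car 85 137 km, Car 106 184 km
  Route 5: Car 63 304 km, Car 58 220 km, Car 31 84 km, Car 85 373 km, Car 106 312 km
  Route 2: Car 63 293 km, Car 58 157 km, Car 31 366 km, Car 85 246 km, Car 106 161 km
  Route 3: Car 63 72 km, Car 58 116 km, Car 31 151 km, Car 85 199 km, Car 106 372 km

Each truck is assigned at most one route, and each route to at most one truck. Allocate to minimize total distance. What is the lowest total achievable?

Minimum total: 450 km

Optimal: Car 85→Route 1 (137 km), Car 31→Route 5 (84 km), Car 58→Route 2 (157 km), Car 63→Route 3 (72 km) — total 137+84+157+72 = 450 km.
Row-greedy (each truck in turn takes its cheapest remaining route) gives 543 km, worse by 93.
Every other assignment is strictly worse.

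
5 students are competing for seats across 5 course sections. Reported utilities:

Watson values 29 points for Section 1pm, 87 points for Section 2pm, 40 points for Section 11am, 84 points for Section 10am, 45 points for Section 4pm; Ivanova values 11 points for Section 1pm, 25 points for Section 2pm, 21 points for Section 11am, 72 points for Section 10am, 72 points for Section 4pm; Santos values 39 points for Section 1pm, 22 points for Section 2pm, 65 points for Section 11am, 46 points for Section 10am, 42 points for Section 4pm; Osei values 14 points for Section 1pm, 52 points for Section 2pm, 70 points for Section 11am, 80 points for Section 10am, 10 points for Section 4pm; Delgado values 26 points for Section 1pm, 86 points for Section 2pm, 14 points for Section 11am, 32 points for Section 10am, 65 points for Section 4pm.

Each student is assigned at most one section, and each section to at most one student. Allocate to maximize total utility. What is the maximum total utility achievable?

Maximum total: 351 points

Treat this as an assignment problem: match each student to one section.
Optimal: Watson→Section 10am (84 points), Ivanova→Section 4pm (72 points), Santos→Section 1pm (39 points), Osei→Section 11am (70 points), Delgado→Section 2pm (86 points) — total 84+72+39+70+86 = 351 points.
Row-greedy (each student in turn takes its best remaining section) gives 303 points, worse by 48.
Swapping Delgado↔Santos (Delgado→Section 1pm 26 points, Santos→Section 2pm 22 points) loses 77.
No other one-to-one assignment exceeds 351 points.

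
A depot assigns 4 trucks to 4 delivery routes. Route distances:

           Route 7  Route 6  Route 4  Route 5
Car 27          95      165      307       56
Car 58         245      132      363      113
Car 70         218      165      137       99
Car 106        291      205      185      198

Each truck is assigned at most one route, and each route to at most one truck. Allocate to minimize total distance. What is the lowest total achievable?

Treat this as an assignment problem: match each truck to one route.
Optimal: Car 27→Route 7 (95 km), Car 58→Route 6 (132 km), Car 70→Route 5 (99 km), Car 106→Route 4 (185 km) — total 95+132+99+185 = 511 km.
Min-entry greedy (repeatedly take the single cheapest remaining cell) gives 616 km, worse by 105.
Next-best assignment: Car 27→Route 7, Car 58→Route 5, Car 70→Route 4, Car 106→Route 6 = 550 km.

Minimum total: 511 km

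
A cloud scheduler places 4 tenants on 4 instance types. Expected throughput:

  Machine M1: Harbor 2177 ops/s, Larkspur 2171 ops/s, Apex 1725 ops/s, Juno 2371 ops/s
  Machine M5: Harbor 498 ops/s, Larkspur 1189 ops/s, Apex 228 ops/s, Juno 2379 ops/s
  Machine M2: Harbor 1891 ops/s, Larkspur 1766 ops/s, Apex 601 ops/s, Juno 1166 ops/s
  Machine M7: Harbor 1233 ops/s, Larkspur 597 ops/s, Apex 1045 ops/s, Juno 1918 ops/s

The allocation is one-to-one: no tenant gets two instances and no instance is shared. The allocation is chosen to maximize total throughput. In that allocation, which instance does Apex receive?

Apex receives Machine M7.

Treat this as an assignment problem: match each tenant to one instance.
Optimal: Harbor→Machine M2 (1891 ops/s), Larkspur→Machine M1 (2171 ops/s), Apex→Machine M7 (1045 ops/s), Juno→Machine M5 (2379 ops/s) — total 1891+2171+1045+2379 = 7486 ops/s.
Max-entry greedy (repeatedly take the single best remaining cell) gives 7367 ops/s, worse by 119.
No other one-to-one assignment exceeds 7486 ops/s.
Apex's own top instance is Machine M1 (1725 ops/s), but forcing Apex→Machine M1 and reassigning the rest optimally gives only 7103 ops/s — worse by 383.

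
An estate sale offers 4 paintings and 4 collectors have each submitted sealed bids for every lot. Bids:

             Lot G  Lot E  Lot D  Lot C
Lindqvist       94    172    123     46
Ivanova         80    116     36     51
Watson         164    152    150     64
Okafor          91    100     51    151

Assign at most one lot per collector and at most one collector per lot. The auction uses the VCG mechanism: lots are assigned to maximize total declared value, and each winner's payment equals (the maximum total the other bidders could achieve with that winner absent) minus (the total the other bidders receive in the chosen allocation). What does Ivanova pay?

Ivanova pays $49.

Efficient allocation: Lindqvist→Lot D ($123), Ivanova→Lot E ($116), Watson→Lot G ($164), Okafor→Lot C ($151); total welfare W = $554.
Ivanova receives Lot E at value $116, so the others get W − 116 = $438.
Without Ivanova: best allocation of the remaining 3 bidders over all 4 lots is Lindqvist→Lot E ($172), Watson→Lot G ($164), Okafor→Lot C ($151), total $487.
VCG payment = (others' best without Ivanova) − (others' welfare with Ivanova) = 487 − 438 = $49.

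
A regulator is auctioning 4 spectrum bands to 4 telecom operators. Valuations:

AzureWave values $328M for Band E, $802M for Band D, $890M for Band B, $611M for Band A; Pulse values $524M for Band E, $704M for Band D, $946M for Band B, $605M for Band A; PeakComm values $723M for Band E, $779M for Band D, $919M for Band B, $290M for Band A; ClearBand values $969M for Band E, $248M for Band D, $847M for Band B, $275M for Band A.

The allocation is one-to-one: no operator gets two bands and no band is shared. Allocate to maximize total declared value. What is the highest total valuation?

Maximum total: $3305M

Optimal: AzureWave→Band A ($611M), Pulse→Band B ($946M), PeakComm→Band D ($779M), ClearBand→Band E ($969M) — total 611+946+779+969 = $3305M.
Column-greedy (each band in turn goes to its best remaining operator) gives $3007M, worse by 298.
Next-best assignment: AzureWave→Band D, Pulse→Band A, PeakComm→Band B, ClearBand→Band E = $3295M.
Checked against all permutations: $3305M is optimal.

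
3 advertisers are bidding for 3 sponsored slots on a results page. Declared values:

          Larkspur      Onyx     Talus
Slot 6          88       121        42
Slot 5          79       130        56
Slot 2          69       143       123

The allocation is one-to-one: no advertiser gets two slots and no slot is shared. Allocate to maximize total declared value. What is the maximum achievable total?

Maximum total: $341

This is a one-to-one assignment (maximum-weight bipartite matching).
Optimal: Larkspur→Slot 6 ($88), Onyx→Slot 5 ($130), Talus→Slot 2 ($123) — total 88+130+123 = $341.
Row-greedy (each advertiser in turn takes its best remaining slot) gives $287, worse by 54.
Swapping Talus↔Onyx (Talus→Slot 5 $56, Onyx→Slot 2 $143) loses 54.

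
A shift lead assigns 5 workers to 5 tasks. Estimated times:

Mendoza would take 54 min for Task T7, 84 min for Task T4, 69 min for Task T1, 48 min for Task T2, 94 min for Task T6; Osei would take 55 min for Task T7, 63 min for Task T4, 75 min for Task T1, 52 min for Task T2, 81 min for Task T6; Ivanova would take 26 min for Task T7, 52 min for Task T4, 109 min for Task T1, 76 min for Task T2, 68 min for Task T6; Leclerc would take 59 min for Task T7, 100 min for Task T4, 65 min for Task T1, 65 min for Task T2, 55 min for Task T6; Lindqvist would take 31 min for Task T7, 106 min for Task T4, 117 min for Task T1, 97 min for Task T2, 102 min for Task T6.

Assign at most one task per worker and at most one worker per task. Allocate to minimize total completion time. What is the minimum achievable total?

Min total: 259 min

This is a one-to-one assignment (minimum-cost bipartite matching).
Optimal: Mendoza→Task T1 (69 min), Osei→Task T2 (52 min), Ivanova→Task T4 (52 min), Leclerc→Task T6 (55 min), Lindqvist→Task T7 (31 min) — total 69+52+52+55+31 = 259 min.
Min-entry greedy (repeatedly take the single cheapest remaining cell) gives 309 min, worse by 50.
No other one-to-one assignment undercuts 259 min.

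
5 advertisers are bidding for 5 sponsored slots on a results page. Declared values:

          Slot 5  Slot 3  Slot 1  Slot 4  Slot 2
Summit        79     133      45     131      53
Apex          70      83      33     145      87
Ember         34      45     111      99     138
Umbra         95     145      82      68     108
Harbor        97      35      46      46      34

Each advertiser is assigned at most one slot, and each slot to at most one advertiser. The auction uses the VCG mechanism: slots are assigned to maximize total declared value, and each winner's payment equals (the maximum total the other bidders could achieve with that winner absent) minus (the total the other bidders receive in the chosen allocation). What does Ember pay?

Efficient allocation: Summit→Slot 3 ($133), Apex→Slot 4 ($145), Ember→Slot 2 ($138), Umbra→Slot 1 ($82), Harbor→Slot 5 ($97); total welfare W = $595.
Ember receives Slot 2 at value $138, so the others get W − 138 = $457.
Without Ember: best allocation of the remaining 4 bidders over all 5 slots is Summit→Slot 3 ($133), Apex→Slot 4 ($145), Umbra→Slot 2 ($108), Harbor→Slot 5 ($97), total $483.
VCG payment = (others' best without Ember) − (others' welfare with Ember) = 483 − 457 = $26.

Ember pays $26.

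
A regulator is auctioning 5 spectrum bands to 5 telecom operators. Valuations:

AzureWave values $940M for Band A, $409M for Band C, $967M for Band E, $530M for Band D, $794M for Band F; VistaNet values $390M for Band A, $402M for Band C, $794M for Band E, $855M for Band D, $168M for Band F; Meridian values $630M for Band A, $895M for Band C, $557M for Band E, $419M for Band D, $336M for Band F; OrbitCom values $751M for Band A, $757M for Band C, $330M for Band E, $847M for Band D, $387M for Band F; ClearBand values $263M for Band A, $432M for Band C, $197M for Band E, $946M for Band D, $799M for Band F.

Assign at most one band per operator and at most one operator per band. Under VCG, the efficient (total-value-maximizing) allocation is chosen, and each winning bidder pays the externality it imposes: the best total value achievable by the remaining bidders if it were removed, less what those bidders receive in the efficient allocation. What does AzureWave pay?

Efficient allocation: AzureWave→Band A ($940M), VistaNet→Band E ($794M), Meridian→Band C ($895M), OrbitCom→Band D ($847M), ClearBand→Band F ($799M); total welfare W = $4275M.
AzureWave receives Band A at value $940M, so the others get W − 940 = $3335M.
Without AzureWave: best allocation of the remaining 4 bidders over all 5 bands is VistaNet→Band E ($794M), Meridian→Band C ($895M), OrbitCom→Band A ($751M), ClearBand→Band D ($946M), total $3386M.
VCG payment = (others' best without AzureWave) − (others' welfare with AzureWave) = 3386 − 3335 = $51M.

AzureWave pays $51M.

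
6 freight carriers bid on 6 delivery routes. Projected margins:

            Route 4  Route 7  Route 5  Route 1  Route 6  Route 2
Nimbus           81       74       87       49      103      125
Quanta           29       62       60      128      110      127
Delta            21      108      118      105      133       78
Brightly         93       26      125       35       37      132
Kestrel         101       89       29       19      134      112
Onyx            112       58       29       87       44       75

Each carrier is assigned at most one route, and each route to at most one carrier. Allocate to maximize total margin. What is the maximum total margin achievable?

Max total: $732k

Optimal: Nimbus→Route 2 ($125k), Quanta→Route 1 ($128k), Delta→Route 7 ($108k), Brightly→Route 5 ($125k), Kestrel→Route 6 ($134k), Onyx→Route 4 ($112k) — total 125+128+108+125+134+112 = $732k.
Max-entry greedy (repeatedly take the single best remaining cell) gives $698k, worse by 34.
No other one-to-one assignment exceeds $732k.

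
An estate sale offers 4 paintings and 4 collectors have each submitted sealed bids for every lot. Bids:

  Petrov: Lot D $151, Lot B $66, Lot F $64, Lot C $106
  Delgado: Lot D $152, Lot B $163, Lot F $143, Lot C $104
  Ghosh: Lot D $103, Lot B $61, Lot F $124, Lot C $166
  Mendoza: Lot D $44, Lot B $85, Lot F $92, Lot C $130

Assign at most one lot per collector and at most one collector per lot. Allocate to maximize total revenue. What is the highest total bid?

Optimal: Petrov→Lot D ($151), Delgado→Lot B ($163), Ghosh→Lot C ($166), Mendoza→Lot F ($92) — total 151+163+166+92 = $572.
Column-greedy (each lot in turn goes to its best remaining collector) gives $467, worse by 105.
Next-best assignment: Petrov→Lot D, Delgado→Lot B, Ghosh→Lot F, Mendoza→Lot C = $568.
Checked against all permutations: $572 is optimal.

Max total: $572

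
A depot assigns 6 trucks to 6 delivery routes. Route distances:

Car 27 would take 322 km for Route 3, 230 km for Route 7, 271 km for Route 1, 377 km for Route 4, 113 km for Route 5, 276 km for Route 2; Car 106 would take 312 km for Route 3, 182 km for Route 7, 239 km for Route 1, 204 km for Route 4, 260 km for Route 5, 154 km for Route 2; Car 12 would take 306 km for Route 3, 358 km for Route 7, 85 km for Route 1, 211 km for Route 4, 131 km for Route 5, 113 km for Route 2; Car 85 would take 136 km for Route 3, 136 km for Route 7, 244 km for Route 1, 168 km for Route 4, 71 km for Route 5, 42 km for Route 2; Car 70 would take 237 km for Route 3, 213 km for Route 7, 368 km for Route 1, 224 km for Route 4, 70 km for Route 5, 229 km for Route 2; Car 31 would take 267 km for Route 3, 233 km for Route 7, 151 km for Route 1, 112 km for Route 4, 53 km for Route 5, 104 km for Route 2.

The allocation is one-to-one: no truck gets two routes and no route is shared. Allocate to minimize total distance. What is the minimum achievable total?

Optimal: Car 27→Route 5 (113 km), Car 106→Route 7 (182 km), Car 12→Route 1 (85 km), Car 85→Route 2 (42 km), Car 70→Route 3 (237 km), Car 31→Route 4 (112 km) — total 113+182+85+42+237+112 = 771 km.
Column-greedy (each route in turn goes to its cheapest remaining truck) gives 861 km, worse by 90.
Next-best assignment: Car 27→Route 7, Car 106→Route 2, Car 12→Route 1, Car 85→Route 3, Car 70→Route 5, Car 31→Route 4 = 787 km.
No other one-to-one assignment undercuts 771 km.

Min total: 771 km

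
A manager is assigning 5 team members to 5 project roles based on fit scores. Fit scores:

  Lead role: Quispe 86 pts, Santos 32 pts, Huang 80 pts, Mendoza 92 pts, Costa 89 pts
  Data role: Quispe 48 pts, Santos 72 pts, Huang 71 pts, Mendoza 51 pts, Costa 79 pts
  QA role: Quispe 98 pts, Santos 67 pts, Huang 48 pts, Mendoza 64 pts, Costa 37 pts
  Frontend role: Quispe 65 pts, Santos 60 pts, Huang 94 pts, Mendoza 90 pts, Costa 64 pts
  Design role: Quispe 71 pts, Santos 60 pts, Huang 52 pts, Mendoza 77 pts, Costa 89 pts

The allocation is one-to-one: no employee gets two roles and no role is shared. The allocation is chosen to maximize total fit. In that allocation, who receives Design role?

Treat this as an assignment problem: match each employee to one role.
Optimal: Quispe→QA role (98 pts), Santos→Data role (72 pts), Huang→Frontend role (94 pts), Mendoza→Lead role (92 pts), Costa→Design role (89 pts) — total 98+72+94+92+89 = 445 pts.
Column-greedy (each role in turn goes to its best remaining employee) gives 423 pts, worse by 22.
Swapping Santos↔Quispe (Santos→QA role 67 pts, Quispe→Data role 48 pts) loses 55.
Costa's own top role is Lead role (89 pts), but forcing Costa→Lead role and reassigning the rest optimally gives only 430 pts — worse by 15.

Costa receives Design role.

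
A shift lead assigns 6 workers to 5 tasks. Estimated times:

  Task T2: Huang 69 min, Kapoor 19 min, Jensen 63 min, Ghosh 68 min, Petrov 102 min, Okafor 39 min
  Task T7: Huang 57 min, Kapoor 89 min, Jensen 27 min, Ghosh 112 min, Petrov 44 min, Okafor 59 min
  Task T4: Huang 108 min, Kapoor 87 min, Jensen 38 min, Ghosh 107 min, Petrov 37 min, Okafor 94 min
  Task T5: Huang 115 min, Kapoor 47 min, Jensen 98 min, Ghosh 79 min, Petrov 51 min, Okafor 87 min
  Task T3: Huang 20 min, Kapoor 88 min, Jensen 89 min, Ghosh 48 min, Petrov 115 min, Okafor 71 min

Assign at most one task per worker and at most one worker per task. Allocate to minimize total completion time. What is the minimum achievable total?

Minimum total: 170 min

This is the linear assignment problem.
Optimal: Okafor→Task T2 (39 min), Jensen→Task T7 (27 min), Petrov→Task T4 (37 min), Kapoor→Task T5 (47 min), Huang→Task T3 (20 min) — total 39+27+37+47+20 = 170 min.
Column-greedy (each task in turn goes to its cheapest remaining worker) gives 182 min, worse by 12.
Next-best assignment: Kapoor→Task T2, Jensen→Task T7, Petrov→Task T4, Ghosh→Task T5, Huang→Task T3 = 182 min.
Swapping Petrov↔Jensen (Petrov→Task T7 44 min, Jensen→Task T4 38 min) adds 18.
Every other assignment is strictly worse.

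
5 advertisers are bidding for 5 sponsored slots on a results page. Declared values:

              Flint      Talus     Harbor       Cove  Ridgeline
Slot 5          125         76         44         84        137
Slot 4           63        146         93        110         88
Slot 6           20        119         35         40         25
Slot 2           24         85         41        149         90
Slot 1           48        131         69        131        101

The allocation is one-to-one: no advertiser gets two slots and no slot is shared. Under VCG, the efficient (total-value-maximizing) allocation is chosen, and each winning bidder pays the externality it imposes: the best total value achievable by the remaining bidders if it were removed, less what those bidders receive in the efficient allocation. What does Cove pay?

Cove pays $1.

Efficient allocation: Flint→Slot 5 ($125), Talus→Slot 6 ($119), Harbor→Slot 4 ($93), Cove→Slot 2 ($149), Ridgeline→Slot 1 ($101); total welfare W = $587.
Cove receives Slot 2 at value $149, so the others get W − 149 = $438.
Without Cove: best allocation of the remaining 4 bidders over all 5 slots is Flint→Slot 5 ($125), Talus→Slot 1 ($131), Harbor→Slot 4 ($93), Ridgeline→Slot 2 ($90), total $439.
VCG payment = (others' best without Cove) − (others' welfare with Cove) = 439 − 438 = $1.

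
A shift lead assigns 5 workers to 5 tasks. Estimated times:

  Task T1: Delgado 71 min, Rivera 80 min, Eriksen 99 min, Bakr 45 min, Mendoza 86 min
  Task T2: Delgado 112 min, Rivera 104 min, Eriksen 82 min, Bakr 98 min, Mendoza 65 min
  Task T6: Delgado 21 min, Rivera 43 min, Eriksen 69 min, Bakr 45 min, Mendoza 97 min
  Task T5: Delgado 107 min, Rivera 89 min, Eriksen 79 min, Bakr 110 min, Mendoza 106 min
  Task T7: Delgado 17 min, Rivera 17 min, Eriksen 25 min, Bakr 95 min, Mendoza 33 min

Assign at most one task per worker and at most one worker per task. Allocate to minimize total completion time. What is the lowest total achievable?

Minimum total: 227 min

Treat this as an assignment problem: match each worker to one task.
Optimal: Delgado→Task T6 (21 min), Rivera→Task T7 (17 min), Eriksen→Task T5 (79 min), Bakr→Task T1 (45 min), Mendoza→Task T2 (65 min) — total 21+17+79+45+65 = 227 min.
Min-entry greedy (repeatedly take the single cheapest remaining cell) gives 249 min, worse by 22.
Next-best assignment: Delgado→Task T6, Rivera→Task T5, Eriksen→Task T7, Bakr→Task T1, Mendoza→Task T2 = 245 min.
Swapping Delgado↔Mendoza (Delgado→Task T2 112 min, Mendoza→Task T6 97 min) adds 123.
No other one-to-one assignment undercuts 227 min.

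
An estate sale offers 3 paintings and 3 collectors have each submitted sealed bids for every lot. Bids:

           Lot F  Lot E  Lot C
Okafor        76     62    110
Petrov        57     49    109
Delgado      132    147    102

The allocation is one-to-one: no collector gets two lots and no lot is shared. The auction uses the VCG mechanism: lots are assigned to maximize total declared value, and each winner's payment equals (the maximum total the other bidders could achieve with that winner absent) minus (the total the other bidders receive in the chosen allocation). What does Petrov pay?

Efficient allocation: Okafor→Lot F ($76), Petrov→Lot C ($109), Delgado→Lot E ($147); total welfare W = $332.
Petrov receives Lot C at value $109, so the others get W − 109 = $223.
Without Petrov: best allocation of the remaining 2 bidders over all 3 lots is Okafor→Lot C ($110), Delgado→Lot E ($147), total $257.
VCG payment = (others' best without Petrov) − (others' welfare with Petrov) = 257 − 223 = $34.

Petrov pays $34.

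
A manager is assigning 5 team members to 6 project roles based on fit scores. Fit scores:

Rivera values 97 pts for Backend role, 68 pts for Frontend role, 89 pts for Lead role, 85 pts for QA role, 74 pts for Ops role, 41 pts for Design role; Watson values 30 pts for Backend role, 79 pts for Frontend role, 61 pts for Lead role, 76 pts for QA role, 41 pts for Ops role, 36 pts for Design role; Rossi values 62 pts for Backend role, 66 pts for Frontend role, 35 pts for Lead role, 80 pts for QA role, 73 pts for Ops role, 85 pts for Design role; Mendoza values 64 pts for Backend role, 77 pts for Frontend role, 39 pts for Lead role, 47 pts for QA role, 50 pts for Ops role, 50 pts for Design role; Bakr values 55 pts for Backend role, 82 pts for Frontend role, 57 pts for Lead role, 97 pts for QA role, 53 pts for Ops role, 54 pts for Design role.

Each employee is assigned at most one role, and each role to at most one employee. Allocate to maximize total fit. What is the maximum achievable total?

Optimal: Rivera→Backend role (97 pts), Watson→Lead role (61 pts), Rossi→Design role (85 pts), Mendoza→Frontend role (77 pts), Bakr→QA role (97 pts) — total 97+61+85+77+97 = 417 pts.
Max-entry greedy (repeatedly take the single best remaining cell) gives 408 pts, worse by 9.

Max total: 417 pts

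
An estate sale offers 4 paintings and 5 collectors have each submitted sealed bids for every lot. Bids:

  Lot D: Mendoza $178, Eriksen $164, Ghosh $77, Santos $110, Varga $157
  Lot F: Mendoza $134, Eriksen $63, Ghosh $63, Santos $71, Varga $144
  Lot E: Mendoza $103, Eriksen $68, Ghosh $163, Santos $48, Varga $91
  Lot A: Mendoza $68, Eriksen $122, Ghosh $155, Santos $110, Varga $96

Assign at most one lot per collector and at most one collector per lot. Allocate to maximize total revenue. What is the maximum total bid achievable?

Optimal: Mendoza→Lot D ($178), Varga→Lot F ($144), Ghosh→Lot E ($163), Eriksen→Lot A ($122) — total 178+144+163+122 = $607.
Row-greedy (each collector in turn takes its best remaining lot) gives $534, worse by 73.
Next-best assignment: Mendoza→Lot D, Varga→Lot F, Ghosh→Lot E, Santos→Lot A = $595.

Max total: $607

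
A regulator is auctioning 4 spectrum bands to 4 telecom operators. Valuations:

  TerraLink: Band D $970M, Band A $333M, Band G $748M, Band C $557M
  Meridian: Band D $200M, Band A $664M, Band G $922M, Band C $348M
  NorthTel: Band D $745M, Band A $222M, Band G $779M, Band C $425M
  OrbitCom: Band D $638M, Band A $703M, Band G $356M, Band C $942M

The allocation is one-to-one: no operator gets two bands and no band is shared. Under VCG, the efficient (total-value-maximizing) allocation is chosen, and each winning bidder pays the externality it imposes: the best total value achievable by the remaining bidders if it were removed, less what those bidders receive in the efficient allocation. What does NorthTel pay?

Efficient allocation: TerraLink→Band D ($970M), Meridian→Band A ($664M), NorthTel→Band G ($779M), OrbitCom→Band C ($942M); total welfare W = $3355M.
NorthTel receives Band G at value $779M, so the others get W − 779 = $2576M.
Without NorthTel: best allocation of the remaining 3 bidders over all 4 bands is TerraLink→Band D ($970M), Meridian→Band G ($922M), OrbitCom→Band C ($942M), total $2834M.
VCG payment = (others' best without NorthTel) − (others' welfare with NorthTel) = 2834 − 2576 = $258M.

NorthTel pays $258M.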